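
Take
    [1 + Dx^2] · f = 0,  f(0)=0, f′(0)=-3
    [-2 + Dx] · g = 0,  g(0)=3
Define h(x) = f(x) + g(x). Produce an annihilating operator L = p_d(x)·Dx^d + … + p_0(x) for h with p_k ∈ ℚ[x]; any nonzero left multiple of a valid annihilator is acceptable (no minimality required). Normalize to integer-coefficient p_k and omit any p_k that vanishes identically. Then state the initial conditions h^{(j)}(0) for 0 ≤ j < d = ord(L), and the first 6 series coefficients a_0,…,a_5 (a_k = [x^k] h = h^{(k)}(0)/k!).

f: a_k = 0, -3, 0, 1/2, 0, -1/40, …
g: a_k = 3, 6, 6, 4, 2, 4/5, …
f+g: L₀ = lclm(L_f,L_g), ord ≤ 2+1.
L = -2 + Dx - 2·Dx^2 + Dx^3  (order 3).
h: a_k = 3, 3, 6, 9/2, 2, 31/40, …
ICs: h(0) = 3, h′(0) = 3, h′′(0) = 12.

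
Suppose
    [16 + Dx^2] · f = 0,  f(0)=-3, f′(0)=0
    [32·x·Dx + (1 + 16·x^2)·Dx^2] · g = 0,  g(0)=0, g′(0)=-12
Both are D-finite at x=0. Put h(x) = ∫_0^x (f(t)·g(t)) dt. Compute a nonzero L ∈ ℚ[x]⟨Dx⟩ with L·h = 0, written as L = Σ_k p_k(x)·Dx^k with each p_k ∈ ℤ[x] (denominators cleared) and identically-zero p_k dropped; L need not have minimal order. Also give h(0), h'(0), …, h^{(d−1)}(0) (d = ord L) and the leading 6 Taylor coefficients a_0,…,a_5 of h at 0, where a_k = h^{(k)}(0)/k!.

f: a_k = -3, 0, 24, 0, -32, 0, …
g: a_k = 0, -12, 0, 64, 0, -3072/5, …
Sym-product of L_f,L_g gives L₀ (≤ ord 4).
Integrate: L := L₀·Dx.
L = (1280 + 53248·x^2 + 360448·x^4 + 2097152·x^6 + 8388608·x^8)·Dx + (1536·x + 40960·x^3 + 393216·x^5 + 2097152·x^7)·Dx^2 + (96 + 4096·x^2 + 36864·x^4 + 262144·x^6 + 1048576·x^8)·Dx^3 + (96·x + 2560·x^3 + 24576·x^5 + 131072·x^7)·Dx^4 + (1 + 48·x^2 + 896·x^4 + 8192·x^6 + 32768·x^8)·Dx^5  (order 5).
h: a_k = 0, 0, 18, 0, -120, 0, …
ICs: h(0) = 0, h′(0) = 0, h′′(0) = 36, h′′′(0) = 0, h′′′′(0) = -2880.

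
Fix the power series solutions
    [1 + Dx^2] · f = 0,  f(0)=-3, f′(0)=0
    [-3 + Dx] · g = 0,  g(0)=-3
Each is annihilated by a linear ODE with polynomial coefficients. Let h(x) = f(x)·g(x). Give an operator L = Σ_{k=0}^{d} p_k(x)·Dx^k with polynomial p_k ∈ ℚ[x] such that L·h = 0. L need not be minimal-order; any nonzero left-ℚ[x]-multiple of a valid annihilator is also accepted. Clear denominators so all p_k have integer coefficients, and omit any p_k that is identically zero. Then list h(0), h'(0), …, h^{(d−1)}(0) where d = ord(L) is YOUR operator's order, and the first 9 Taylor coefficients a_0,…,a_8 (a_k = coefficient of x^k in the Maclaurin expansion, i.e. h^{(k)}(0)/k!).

L = 10 - 6·Dx + Dx^2  (order 2).
h: a_k = 9, 27, 36, 27, 21/2, -9/10, -22/5, -249/70, -527/280, …
ICs: h(0) = 9, h′(0) = 27.

f: a_k = -3, 0, 3/2, 0, -1/8, 0, 1/240, 0, -1/13440, …
g: a_k = -3, -9, -27/2, -27/2, -81/8, -243/40, -243/80, -729/560, -2187/4480, …
f·g: L₀ = L_f ⊗_s L_g, ord ≤ 2·1.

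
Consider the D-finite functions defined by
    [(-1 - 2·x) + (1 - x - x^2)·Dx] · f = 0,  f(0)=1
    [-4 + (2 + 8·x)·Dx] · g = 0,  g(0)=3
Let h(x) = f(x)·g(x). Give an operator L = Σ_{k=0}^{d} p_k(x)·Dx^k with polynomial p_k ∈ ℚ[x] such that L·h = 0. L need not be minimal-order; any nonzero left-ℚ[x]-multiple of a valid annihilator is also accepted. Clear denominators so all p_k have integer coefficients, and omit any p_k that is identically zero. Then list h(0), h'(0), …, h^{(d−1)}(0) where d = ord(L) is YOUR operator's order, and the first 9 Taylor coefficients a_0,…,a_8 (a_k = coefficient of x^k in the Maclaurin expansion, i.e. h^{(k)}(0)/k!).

f: a_k = 1, 1, 2, 3, 5, 8, 13, 21, 34, …
g: a_k = 3, 6, -6, 12, -30, 84, -252, 792, -2574, …
L₀ := L_f ⊗_s L_g (sym. prod.), ord ≤ 1.
L = (3 + 4·x + 6·x^2) + (-1 - 3·x + 5·x^2 + 4·x^3)·Dx  (order 1).
h: a_k = 3, 9, 6, 27, 3, 114, -135, 771, -1938, …
ICs: h(0) = 3.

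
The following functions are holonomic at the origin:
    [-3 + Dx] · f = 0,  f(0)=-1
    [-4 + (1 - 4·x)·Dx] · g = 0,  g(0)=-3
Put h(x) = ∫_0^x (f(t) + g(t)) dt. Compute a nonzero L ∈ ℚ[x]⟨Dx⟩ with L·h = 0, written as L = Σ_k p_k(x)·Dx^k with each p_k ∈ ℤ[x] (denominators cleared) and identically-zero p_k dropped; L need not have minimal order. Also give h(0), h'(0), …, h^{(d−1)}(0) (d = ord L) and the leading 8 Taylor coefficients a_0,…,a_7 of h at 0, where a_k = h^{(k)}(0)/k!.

L = (60 + 144·x)·Dx + (-23 - 72·x + 144·x^2)·Dx^2 + (1 + 8·x - 48·x^2)·Dx^3  (order 3).
h: a_k = 0, -4, -15/2, -35/2, -393/8, -6171/40, -40987/80, -983121/560, …
ICs: h(0) = 0, h′(0) = -4, h′′(0) = -15.

f: a_k = -1, -3, -9/2, -9/2, -27/8, -81/40, -81/80, -243/560, …
g: a_k = -3, -12, -48, -192, -768, -3072, -12288, -49152, …
Sum ⇒ L₀ = lclm(L_f,L_g) in ℚ(x)⟨Dx⟩.
h=∫h₀ ⇒ L = L₀·Dx.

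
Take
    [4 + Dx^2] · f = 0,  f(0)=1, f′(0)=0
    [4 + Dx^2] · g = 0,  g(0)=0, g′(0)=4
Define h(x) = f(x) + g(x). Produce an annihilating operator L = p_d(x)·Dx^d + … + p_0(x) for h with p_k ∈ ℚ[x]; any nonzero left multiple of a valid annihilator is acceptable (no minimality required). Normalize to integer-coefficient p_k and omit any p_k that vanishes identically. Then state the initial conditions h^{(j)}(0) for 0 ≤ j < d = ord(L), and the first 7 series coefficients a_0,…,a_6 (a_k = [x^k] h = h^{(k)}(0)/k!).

L = 4 + Dx^2  (order 2).
h: a_k = 1, 4, -2, -8/3, 2/3, 8/15, -4/45, …
ICs: h(0) = 1, h′(0) = 4.

f: a_k = 1, 0, -2, 0, 2/3, 0, -4/45, …
g: a_k = 0, 4, 0, -8/3, 0, 8/15, 0, …
h₀=f+g: left-lcm gives L₀, ord ≤ 4.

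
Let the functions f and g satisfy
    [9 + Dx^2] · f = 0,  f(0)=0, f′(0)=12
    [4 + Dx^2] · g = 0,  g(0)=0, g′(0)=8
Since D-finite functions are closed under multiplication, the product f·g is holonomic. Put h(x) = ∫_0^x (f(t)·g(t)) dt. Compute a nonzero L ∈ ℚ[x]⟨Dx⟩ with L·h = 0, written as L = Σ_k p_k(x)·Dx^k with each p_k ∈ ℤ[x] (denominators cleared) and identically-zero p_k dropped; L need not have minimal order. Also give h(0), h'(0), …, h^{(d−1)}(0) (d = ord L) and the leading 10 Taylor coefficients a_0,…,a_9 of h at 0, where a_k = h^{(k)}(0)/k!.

f: a_k = 0, 12, 0, -18, 0, 81/10, 0, -243/140, 0, 243/1120, …
g: a_k = 0, 8, 0, -16/3, 0, 16/15, 0, -32/315, 0, 16/2835, …
h₀=f·g: eliminate ⇒ L₀, order ≤ 2·2.
h=∫h₀ ⇒ L = L₀·Dx.
L = 25·Dx + 26·Dx^3 + Dx^5  (order 5).
h: a_k = 0, 0, 0, 32, 0, -208/5, 0, 124/5, 0, -8138/945, …
ICs: h(0) = 0, h′(0) = 0, h′′(0) = 0, h′′′(0) = 192, h′′′′(0) = 0.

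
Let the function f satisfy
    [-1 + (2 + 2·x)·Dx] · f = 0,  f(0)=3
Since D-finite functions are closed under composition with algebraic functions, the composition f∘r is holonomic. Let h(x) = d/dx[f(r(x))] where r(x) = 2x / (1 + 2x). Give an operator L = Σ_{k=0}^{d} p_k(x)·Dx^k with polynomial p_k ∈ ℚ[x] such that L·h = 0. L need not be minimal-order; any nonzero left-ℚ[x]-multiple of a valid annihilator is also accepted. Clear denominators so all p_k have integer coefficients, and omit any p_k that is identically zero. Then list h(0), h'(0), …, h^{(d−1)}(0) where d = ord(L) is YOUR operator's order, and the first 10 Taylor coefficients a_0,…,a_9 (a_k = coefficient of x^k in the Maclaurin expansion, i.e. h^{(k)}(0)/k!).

f: a_k = 3, 3/2, -3/8, 3/16, -15/128, 21/256, -63/1024, 99/2048, -1287/32768, 2145/65536, …
h₀=f(r): pull back L_f along r ⇒ L₀.
Derive L from L₀ (diff closure).
L = (-5 - 16·x) + (-1 - 6·x - 8·x^2)·Dx  (order 1).
h: a_k = 3, -15, 117/2, -423/2, 5985/8, -21177/8, 151305/16, -547383/16, 16043481/128, -59445765/128, …
ICs: h(0) = 3.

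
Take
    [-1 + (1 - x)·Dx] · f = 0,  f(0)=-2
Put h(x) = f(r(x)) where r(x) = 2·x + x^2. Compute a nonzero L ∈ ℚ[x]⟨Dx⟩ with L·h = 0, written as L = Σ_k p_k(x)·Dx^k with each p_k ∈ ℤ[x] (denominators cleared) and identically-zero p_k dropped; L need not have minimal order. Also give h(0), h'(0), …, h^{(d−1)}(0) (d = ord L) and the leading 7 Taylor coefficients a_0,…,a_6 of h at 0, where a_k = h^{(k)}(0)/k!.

f: a_k = -2, -2, -2, -2, -2, -2, -2, …
L₀ from L_f via x↦r, Dx↦r'^{-1}Dx.
L = (2 + 2·x) + (-1 + 2·x + x^2)·Dx  (order 1).
h: a_k = -2, -4, -10, -24, -58, -140, -338, …
ICs: h(0) = -2.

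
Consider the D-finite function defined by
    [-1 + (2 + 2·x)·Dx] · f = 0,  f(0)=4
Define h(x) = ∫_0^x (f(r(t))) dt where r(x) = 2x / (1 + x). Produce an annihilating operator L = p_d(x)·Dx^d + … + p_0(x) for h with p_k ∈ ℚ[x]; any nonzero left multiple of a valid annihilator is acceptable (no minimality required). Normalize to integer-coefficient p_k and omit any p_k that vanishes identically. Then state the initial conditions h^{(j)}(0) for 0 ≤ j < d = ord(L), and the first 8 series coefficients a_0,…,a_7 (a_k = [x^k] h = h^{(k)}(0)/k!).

f: a_k = 4, 2, -1/2, 1/4, -5/32, 7/64, -21/256, 33/512, …
h₀=f(r): pull back L_f along r ⇒ L₀.
h=∫₀ˣh₀: take L = L₀·Dx.
L = -Dx + (1 + 4·x + 3·x^2)·Dx^2  (order 2).
h: a_k = 0, 4, 2, -2, 5/2, -37/10, 25/4, -327/28, …
ICs: h(0) = 0, h′(0) = 4.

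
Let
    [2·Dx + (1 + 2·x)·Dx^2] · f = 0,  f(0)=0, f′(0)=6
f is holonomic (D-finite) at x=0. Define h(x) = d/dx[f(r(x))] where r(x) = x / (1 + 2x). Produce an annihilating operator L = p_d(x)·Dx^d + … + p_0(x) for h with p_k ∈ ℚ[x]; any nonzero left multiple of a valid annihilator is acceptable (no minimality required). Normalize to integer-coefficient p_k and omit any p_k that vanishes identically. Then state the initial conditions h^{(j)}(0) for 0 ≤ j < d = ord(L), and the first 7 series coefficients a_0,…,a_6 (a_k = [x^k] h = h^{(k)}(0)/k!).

L = (6 + 16·x) + (1 + 6·x + 8·x^2)·Dx  (order 1).
h: a_k = 6, -36, 168, -720, 2976, -12096, 48768, …
ICs: h(0) = 6.

f: a_k = 0, 6, -6, 8, -12, 96/5, -32, …
Substitute x→r, Dx→(1/r')Dx; clear ⇒ L₀.
h₀' ⇒ L via d/dx closure of L₀.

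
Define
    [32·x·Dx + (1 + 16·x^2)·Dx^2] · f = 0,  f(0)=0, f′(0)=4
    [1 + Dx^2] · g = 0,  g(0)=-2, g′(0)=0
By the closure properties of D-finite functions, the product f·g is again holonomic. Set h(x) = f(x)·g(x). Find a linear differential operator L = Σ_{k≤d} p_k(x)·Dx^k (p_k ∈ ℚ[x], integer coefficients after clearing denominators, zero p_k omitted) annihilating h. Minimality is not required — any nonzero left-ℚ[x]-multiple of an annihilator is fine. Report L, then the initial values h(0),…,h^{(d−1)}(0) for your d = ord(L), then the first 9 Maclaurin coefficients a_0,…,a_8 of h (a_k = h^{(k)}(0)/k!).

L = (1105 + 51776·x^2 + 22016·x^4 + 16384·x^6 + 65536·x^8) + (2112·x + 35840·x^3 + 49152·x^5 + 262144·x^7)·Dx + (1122 + 52352·x^2 + 27648·x^4 + 32768·x^6 + 131072·x^8)·Dx^2 + (2112·x + 35840·x^3 + 49152·x^5 + 262144·x^7)·Dx^3 + (17 + 576·x^2 + 5632·x^4 + 16384·x^6 + 65536·x^8)·Dx^4  (order 4).
h: a_k = 0, -8, 0, 140/3, 0, -6469/15, 0, 3079271/630, 0, …
ICs: h(0) = 0, h′(0) = -8, h′′(0) = 0, h′′′(0) = 280.

f: a_k = 0, 4, 0, -64/3, 0, 1024/5, 0, -16384/7, 0, …
g: a_k = -2, 0, 1, 0, -1/12, 0, 1/360, 0, -1/20160, …
L₀ := L_f ⊗_s L_g (sym. prod.), ord ≤ 4.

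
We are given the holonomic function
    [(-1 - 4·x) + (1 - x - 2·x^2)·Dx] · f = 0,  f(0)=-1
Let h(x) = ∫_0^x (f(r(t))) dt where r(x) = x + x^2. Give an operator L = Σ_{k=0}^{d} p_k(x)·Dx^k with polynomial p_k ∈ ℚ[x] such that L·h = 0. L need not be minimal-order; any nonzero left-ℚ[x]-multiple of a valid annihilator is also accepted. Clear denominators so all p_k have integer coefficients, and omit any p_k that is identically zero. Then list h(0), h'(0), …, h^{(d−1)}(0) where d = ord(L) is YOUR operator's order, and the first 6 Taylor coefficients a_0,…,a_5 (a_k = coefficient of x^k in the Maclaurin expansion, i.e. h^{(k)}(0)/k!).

L = (1 + 6·x + 12·x^2 + 8·x^3)·Dx + (-1 + x + 3·x^2 + 4·x^3 + 2·x^4)·Dx^2  (order 2).
h: a_k = 0, -1, -1/2, -4/3, -11/4, -29/5, …
ICs: h(0) = 0, h′(0) = -1.

f: a_k = -1, -1, -3, -5, -11, -21, …
Substitute x→r, Dx→(1/r')Dx; clear ⇒ L₀.
Integrate: L := L₀·Dx.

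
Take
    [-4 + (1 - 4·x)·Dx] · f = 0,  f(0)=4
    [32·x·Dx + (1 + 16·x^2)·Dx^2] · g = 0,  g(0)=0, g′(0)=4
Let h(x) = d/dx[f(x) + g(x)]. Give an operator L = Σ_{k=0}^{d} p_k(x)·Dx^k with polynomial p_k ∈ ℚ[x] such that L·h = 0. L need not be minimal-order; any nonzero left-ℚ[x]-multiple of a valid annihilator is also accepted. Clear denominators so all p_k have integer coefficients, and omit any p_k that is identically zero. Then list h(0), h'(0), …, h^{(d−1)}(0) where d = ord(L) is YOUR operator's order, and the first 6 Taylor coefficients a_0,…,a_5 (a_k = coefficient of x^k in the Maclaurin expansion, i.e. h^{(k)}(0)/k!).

L = (-32 + 512·x + 1536·x^2) + (16 - 32·x + 256·x^2 + 1536·x^3)·Dx + (-1 + 256·x^4)·Dx^2  (order 2).
h: a_k = 20, 128, 704, 4096, 21504, 98304, …
ICs: h(0) = 20, h′(0) = 128.

f: a_k = 4, 16, 64, 256, 1024, 4096, …
g: a_k = 0, 4, 0, -64/3, 0, 1024/5, …
L₀ := lclm(L_f,L_g); ord L₀ ≤ 1+2.
h₀' ⇒ L via d/dx closure of L₀.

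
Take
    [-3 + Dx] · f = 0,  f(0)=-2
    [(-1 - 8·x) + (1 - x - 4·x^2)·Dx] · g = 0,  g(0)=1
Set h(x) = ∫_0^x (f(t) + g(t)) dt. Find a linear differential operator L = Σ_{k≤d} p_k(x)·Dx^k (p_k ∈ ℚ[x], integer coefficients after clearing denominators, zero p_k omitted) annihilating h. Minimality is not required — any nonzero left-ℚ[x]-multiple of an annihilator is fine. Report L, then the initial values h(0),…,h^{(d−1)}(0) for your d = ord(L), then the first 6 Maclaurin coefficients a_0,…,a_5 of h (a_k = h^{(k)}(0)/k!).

L = (21 + 9·x + 396·x^2 + 288·x^3)·Dx + (-1 - 42·x - 159·x^2 + 72·x^3 + 144·x^4)·Dx^2 + (-2 + 13·x + 9·x^2 - 56·x^3 - 48·x^4)·Dx^3  (order 3).
h: a_k = 0, -1, -5/2, -4/3, 0, 89/20, …
ICs: h(0) = 0, h′(0) = -1, h′′(0) = -5.

f: a_k = -2, -6, -9, -9, -27/4, -81/20, …
g: a_k = 1, 1, 5, 9, 29, 65, …
L₀ := lclm(L_f,L_g); ord L₀ ≤ 1+1.
Integrate: L := L₀·Dx.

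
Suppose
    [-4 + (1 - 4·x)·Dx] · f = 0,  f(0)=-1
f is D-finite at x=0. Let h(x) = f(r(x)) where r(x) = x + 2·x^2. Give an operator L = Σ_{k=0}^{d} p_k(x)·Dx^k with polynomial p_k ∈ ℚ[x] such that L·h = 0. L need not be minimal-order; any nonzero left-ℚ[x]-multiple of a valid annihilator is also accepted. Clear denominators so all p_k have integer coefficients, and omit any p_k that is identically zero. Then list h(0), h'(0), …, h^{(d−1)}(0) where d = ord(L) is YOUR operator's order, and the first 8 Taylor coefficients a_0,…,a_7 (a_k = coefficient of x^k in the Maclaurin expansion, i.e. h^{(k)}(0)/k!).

L = (4 + 16·x) + (-1 + 4·x + 8·x^2)·Dx  (order 1).
h: a_k = -1, -4, -24, -128, -704, -3840, -20992, -114688, …
ICs: h(0) = -1.

f: a_k = -1, -4, -16, -64, -256, -1024, -4096, -16384, …
h₀=f(r): pull back L_f along r ⇒ L₀.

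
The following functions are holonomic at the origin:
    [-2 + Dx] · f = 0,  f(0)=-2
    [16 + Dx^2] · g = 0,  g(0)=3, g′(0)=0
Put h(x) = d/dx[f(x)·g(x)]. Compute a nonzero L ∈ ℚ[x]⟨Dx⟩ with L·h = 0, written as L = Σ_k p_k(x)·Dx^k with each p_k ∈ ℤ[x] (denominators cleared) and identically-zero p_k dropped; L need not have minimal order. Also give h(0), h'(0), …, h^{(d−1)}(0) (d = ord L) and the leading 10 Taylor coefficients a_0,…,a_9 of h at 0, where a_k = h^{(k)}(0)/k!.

L = 20 - 4·Dx + Dx^2  (order 2).
h: a_k = -12, 72, 264, 112, -328, -1872/5, -464/15, 16864/105, 9592/105, -1264/315, …
ICs: h(0) = -12, h′(0) = 72.

f: a_k = -2, -4, -4, -8/3, -4/3, -8/15, -8/45, -16/315, -4/315, -8/2835, …
g: a_k = 3, 0, -24, 0, 32, 0, -256/15, 0, 512/105, 0, …
h₀=f·g: eliminate ⇒ L₀, order ≤ 1·2.
Differentiate: ansatz ord ≤ ord L₀ ⇒ L.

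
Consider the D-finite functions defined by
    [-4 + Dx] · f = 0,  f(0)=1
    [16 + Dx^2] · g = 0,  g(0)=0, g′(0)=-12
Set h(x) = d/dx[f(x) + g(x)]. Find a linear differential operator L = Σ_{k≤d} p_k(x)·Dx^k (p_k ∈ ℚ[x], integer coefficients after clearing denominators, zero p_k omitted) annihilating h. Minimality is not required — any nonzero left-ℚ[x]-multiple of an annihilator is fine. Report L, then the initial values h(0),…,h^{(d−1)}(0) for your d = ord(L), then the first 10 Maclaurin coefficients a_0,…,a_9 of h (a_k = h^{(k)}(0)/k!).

f: a_k = 1, 4, 8, 32/3, 32/3, 128/15, 256/45, 1024/315, 512/315, 2048/2835, …
g: a_k = 0, -12, 0, 32, 0, -128/5, 0, 1024/105, 0, -2048/945, …
L₀ := lclm(L_f,L_g); ord L₀ ≤ 1+2.
Differentiate: ansatz ord ≤ ord L₀ ⇒ L.
L = 64 - 16·Dx + 4·Dx^2 - Dx^3  (order 3).
h: a_k = -8, 16, 128, 128/3, -256/3, 512/15, 4096/45, 4096/315, -4096/315, 8192/2835, …
ICs: h(0) = -8, h′(0) = 16, h′′(0) = 256.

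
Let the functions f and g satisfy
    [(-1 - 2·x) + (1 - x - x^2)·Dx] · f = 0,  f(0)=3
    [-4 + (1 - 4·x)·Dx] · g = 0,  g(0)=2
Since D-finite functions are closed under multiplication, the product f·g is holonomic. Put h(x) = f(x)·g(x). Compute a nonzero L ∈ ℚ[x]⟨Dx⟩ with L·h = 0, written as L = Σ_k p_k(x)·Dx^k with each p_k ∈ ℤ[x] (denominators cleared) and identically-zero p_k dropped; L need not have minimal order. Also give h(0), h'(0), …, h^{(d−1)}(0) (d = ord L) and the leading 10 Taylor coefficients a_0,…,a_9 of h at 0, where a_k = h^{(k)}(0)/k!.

L = (-5 + 6·x + 12·x^2) + (1 - 5·x + 3·x^2 + 4·x^3)·Dx  (order 1).
h: a_k = 6, 30, 132, 546, 2214, 8904, 35694, 142902, 571812, 2287578, …
ICs: h(0) = 6.

f: a_k = 3, 3, 6, 9, 15, 24, 39, 63, 102, 165, …
g: a_k = 2, 8, 32, 128, 512, 2048, 8192, 32768, 131072, 524288, …
f·g: L₀ = L_f ⊗_s L_g, ord ≤ 1·1.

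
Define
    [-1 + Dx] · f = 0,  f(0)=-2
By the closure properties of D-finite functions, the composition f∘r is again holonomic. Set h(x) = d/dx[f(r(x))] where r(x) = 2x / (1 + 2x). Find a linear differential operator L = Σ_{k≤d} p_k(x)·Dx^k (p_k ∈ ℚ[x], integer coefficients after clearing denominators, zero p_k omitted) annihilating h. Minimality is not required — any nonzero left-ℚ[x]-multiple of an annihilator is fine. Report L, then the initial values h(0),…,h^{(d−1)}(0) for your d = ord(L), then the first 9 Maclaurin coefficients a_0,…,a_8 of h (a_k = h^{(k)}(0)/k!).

f: a_k = -2, -2, -1, -1/3, -1/12, -1/60, -1/360, -1/2520, -1/20160, …
Change of var in L_f (x↦r) gives L₀.
h=h₀': d/dx-closure on L₀ ⇒ L.
L = (-2 - 8·x) + (-1 - 4·x - 4·x^2)·Dx  (order 1).
h: a_k = -4, 8, -8, -16/3, 152/3, -2416/15, 17456/45, -250912/315, 452152/315, …
ICs: h(0) = -4.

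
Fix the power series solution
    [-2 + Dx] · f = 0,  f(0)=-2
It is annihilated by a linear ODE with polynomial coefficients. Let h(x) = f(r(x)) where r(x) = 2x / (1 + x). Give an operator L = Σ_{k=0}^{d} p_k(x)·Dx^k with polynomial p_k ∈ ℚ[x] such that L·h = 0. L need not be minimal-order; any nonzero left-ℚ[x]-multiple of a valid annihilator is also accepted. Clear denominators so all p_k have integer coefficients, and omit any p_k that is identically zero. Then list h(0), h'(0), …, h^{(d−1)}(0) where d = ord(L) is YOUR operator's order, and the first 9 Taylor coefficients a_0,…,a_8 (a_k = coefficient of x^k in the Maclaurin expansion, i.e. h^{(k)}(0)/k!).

f: a_k = -2, -4, -4, -8/3, -4/3, -8/15, -8/45, -16/315, -4/315, …
L₀ from L_f via x↦r, Dx↦r'^{-1}Dx.
L = -4 + (1 + 2·x + x^2)·Dx  (order 1).
h: a_k = -2, -8, -8, 8/3, 8/3, -56/15, 88/45, 136/315, -632/315, …
ICs: h(0) = -2.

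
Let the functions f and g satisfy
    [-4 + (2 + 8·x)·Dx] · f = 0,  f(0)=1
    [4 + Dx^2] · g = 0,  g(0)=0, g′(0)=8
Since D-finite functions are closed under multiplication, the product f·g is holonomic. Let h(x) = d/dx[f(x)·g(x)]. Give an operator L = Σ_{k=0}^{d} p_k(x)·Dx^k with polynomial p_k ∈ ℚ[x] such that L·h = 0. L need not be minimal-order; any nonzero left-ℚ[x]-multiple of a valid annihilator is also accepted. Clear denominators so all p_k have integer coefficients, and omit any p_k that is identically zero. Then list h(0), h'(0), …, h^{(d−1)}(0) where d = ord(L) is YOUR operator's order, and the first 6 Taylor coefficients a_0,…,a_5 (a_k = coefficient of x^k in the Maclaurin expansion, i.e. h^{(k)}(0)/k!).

L = (8 + 96·x + 256·x^2 + 256·x^3 + 256·x^4) + (2 - 48·x^2 - 64·x^3)·Dx + (1 + 10·x + 36·x^2 + 64·x^3 + 64·x^4)·Dx^2  (order 2).
h: a_k = 8, 32, -64, 256/3, -1024/3, 6144/5, …
ICs: h(0) = 8, h′(0) = 32.

f: a_k = 1, 2, -2, 4, -10, 28, …
g: a_k = 0, 8, 0, -16/3, 0, 16/15, …
Product ⇒ symmetric product L₀, ord ≤ 2.
h₀' ⇒ L via d/dx closure of L₀.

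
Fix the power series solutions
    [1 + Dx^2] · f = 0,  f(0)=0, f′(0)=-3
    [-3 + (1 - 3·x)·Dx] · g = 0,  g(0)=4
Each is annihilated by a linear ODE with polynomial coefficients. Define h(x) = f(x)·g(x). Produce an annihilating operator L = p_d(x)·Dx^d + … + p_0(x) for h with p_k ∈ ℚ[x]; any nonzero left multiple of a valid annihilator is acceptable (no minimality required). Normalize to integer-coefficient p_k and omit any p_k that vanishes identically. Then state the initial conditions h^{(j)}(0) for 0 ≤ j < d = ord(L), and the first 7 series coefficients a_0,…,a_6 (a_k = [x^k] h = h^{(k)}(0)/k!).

f: a_k = 0, -3, 0, 1/2, 0, -1/40, 0, …
g: a_k = 4, 12, 36, 108, 324, 972, 2916, …
Sym-product of L_f,L_g gives L₀ (≤ ord 2).
L = (-1 + 3·x) + 6·Dx + (-1 + 3·x)·Dx^2  (order 2).
h: a_k = 0, -12, -36, -106, -318, -9541/10, -28623/10, …
ICs: h(0) = 0, h′(0) = -12.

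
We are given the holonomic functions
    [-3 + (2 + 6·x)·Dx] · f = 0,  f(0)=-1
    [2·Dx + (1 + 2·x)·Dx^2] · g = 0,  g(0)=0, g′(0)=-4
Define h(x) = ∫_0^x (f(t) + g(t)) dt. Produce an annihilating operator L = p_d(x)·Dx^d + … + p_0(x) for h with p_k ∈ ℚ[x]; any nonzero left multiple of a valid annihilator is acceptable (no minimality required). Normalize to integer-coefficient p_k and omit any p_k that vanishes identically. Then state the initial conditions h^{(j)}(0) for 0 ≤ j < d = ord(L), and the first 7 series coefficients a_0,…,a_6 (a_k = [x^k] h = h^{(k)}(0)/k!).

f: a_k = -1, -3/2, 9/8, -27/16, 405/128, -1701/256, 15309/1024, …
g: a_k = 0, -4, 4, -16/3, 8, -64/5, 64/3, …
Weyl lclm of L_f,L_g ⇒ L₀ (ord ≤ 3).
∫: right-multiply L₀ by Dx.
L = (-6 + 36·x)·Dx^2 + (5 + 84·x + 180·x^2)·Dx^3 + (2 + 22·x + 72·x^2 + 72·x^3)·Dx^4  (order 4).
h: a_k = 0, -1, -11/4, 41/24, -337/192, 1429/640, -24889/7680, …
ICs: h(0) = 0, h′(0) = -1, h′′(0) = -11/2, h′′′(0) = 41/4.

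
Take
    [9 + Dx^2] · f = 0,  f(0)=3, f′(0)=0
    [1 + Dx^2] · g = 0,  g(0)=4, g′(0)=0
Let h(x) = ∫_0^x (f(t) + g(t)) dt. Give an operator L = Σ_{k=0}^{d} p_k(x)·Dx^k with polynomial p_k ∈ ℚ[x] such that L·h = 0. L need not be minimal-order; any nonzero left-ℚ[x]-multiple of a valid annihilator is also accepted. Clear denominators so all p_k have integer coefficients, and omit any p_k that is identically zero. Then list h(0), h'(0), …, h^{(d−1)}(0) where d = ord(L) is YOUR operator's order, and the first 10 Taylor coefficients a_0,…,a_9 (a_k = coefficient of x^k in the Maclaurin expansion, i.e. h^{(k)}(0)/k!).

L = 9·Dx + 10·Dx^3 + Dx^5  (order 5).
h: a_k = 0, 7, 0, -31/6, 0, 247/120, 0, -313/720, 0, 19687/362880, …
ICs: h(0) = 0, h′(0) = 7, h′′(0) = 0, h′′′(0) = -31, h′′′′(0) = 0.

f: a_k = 3, 0, -27/2, 0, 81/8, 0, -243/80, 0, 2187/4480, 0, …
g: a_k = 4, 0, -2, 0, 1/6, 0, -1/180, 0, 1/10080, 0, …
Sum ⇒ L₀ = lclm(L_f,L_g) in ℚ(x)⟨Dx⟩.
h=∫₀ˣh₀: take L = L₀·Dx.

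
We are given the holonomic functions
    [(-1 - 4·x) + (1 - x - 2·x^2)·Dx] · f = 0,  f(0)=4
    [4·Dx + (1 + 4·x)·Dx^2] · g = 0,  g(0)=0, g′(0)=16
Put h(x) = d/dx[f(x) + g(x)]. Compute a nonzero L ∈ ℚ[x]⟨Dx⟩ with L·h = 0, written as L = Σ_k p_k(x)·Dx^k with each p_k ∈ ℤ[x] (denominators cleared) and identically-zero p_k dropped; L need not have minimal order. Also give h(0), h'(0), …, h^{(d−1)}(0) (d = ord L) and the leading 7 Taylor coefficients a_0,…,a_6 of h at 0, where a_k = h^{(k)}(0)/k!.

L = (156 + 624·x + 1440·x^2 + 768·x^3 + 768·x^4) + (-1 + 160·x + 1064·x^2 + 1952·x^3 + 1600·x^4 + 1280·x^5)·Dx + (-5 - 39·x - 66·x^2 + 80·x^3 + 240·x^4 + 384·x^5 + 256·x^6)·Dx^2  (order 2).
h: a_k = 20, -40, 316, -848, 4516, -15352, 67916, …
ICs: h(0) = 20, h′(0) = -40.

f: a_k = 4, 4, 12, 20, 44, 84, 172, …
g: a_k = 0, 16, -32, 256/3, -256, 4096/5, -8192/3, …
h₀=f+g: left-lcm gives L₀, ord ≤ 3.
h=h₀': d/dx-closure on L₀ ⇒ L.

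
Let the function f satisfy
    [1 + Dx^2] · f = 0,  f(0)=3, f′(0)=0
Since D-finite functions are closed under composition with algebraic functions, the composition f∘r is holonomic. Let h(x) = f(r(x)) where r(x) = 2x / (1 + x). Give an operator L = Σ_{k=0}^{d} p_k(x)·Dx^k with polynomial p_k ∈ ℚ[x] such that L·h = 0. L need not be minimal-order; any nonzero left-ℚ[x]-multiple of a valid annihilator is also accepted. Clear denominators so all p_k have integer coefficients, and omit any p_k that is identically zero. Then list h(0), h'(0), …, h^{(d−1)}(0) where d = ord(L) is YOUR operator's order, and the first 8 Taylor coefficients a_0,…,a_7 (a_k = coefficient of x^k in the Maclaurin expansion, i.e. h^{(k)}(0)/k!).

L = 4 + (2 + 6·x + 6·x^2 + 2·x^3)·Dx + (1 + 4·x + 6·x^2 + 4·x^3 + x^4)·Dx^2  (order 2).
h: a_k = 3, 0, -6, 12, -16, 16, -154/15, -12/5, …
ICs: h(0) = 3, h′(0) = 0.

f: a_k = 3, 0, -3/2, 0, 1/8, 0, -1/240, 0, …
h₀=f(r): pull back L_f along r ⇒ L₀.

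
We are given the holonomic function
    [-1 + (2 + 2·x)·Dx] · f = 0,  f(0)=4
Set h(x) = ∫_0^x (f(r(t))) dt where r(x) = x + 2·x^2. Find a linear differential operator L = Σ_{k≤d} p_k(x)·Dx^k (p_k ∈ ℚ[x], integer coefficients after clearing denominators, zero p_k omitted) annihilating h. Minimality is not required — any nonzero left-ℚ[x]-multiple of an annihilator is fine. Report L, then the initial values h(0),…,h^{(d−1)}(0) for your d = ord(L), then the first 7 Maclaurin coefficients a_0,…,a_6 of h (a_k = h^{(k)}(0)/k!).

f: a_k = 4, 2, -1/2, 1/4, -5/32, 7/64, -21/256, …
Substitute x→r, Dx→(1/r')Dx; clear ⇒ L₀.
∫: right-multiply L₀ by Dx.
L = (-1 - 4·x)·Dx + (2 + 2·x + 4·x^2)·Dx^2  (order 2).
h: a_k = 0, 4, 1, 7/6, -7/16, -21/160, 119/384, …
ICs: h(0) = 0, h′(0) = 4.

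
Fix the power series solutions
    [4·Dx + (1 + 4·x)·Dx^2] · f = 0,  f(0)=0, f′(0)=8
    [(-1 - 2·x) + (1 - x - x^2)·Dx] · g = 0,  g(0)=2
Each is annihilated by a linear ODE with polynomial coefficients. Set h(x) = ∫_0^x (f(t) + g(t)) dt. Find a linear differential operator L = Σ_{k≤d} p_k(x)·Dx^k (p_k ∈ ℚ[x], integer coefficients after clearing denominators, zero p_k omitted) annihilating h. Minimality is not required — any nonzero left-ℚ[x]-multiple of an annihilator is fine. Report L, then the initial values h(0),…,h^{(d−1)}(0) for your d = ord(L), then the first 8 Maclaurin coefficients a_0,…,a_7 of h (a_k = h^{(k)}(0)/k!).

f: a_k = 0, 8, -16, 128/3, -128, 2048/5, -4096/3, 32768/7, …
g: a_k = 2, 2, 4, 6, 10, 16, 26, 42, …
h₀=f+g: left-lcm gives L₀, ord ≤ 3.
Integrate: L := L₀·Dx.
L = (-100 - 272·x - 392·x^2 - 144·x^3 - 96·x^4)·Dx^2 + (7 - 96·x - 434·x^2 - 540·x^3 - 304·x^4 - 160·x^5)·Dx^3 + (4 + 25·x + 28·x^2 - 46·x^3 - 73·x^4 - 76·x^5 - 32·x^6)·Dx^4  (order 4).
h: a_k = 0, 2, 5, -4, 73/6, -118/5, 1064/15, -574/3, …
ICs: h(0) = 0, h′(0) = 2, h′′(0) = 10, h′′′(0) = -24.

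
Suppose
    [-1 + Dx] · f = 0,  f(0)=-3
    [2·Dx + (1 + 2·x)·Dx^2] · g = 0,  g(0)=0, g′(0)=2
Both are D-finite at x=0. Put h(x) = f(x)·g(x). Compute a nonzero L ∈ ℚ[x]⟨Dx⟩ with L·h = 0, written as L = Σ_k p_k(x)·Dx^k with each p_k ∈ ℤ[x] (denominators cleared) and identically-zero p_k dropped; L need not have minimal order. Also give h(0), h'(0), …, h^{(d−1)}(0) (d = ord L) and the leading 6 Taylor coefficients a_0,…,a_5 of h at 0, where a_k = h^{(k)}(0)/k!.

L = (-1 + 2·x) - 4·x·Dx + (1 + 2·x)·Dx^2  (order 2).
h: a_k = 0, -6, 0, -5, 6, -209/20, …
ICs: h(0) = 0, h′(0) = -6.

f: a_k = -3, -3, -3/2, -1/2, -1/8, -1/40, …
g: a_k = 0, 2, -2, 8/3, -4, 32/5, …
Sym-product of L_f,L_g gives L₀ (≤ ord 2).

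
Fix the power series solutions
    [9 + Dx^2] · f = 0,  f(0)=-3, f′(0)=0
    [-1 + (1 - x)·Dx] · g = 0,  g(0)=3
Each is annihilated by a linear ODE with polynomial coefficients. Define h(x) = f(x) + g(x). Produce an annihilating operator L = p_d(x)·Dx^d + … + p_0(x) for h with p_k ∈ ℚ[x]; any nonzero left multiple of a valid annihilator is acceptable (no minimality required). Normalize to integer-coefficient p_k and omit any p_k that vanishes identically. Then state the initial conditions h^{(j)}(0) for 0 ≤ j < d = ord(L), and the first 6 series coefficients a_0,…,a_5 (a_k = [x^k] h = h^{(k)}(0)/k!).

L = (-135 + 162·x - 81·x^2) + (99 - 261·x + 243·x^2 - 81·x^3)·Dx + (-15 + 18·x - 9·x^2)·Dx^2 + (11 - 29·x + 27·x^2 - 9·x^3)·Dx^3  (order 3).
h: a_k = 0, 3, 33/2, 3, -57/8, 3, …
ICs: h(0) = 0, h′(0) = 3, h′′(0) = 33.

f: a_k = -3, 0, 27/2, 0, -81/8, 0, …
g: a_k = 3, 3, 3, 3, 3, 3, …
f+g: L₀ = lclm(L_f,L_g), ord ≤ 2+1.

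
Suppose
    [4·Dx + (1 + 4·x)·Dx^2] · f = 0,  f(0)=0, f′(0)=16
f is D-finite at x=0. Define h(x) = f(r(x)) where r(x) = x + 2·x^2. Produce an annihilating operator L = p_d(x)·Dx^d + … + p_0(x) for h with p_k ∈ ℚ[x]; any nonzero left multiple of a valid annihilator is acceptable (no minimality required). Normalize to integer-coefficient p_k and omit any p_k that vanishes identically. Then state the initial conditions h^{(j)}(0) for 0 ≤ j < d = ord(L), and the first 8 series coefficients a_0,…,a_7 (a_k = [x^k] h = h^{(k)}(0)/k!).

f: a_k = 0, 16, -32, 256/3, -256, 4096/5, -8192/3, 65536/7, …
h₀=f(r): pull back L_f along r ⇒ L₀.
L = (16·x + 32·x^2)·Dx + (1 + 8·x + 24·x^2 + 32·x^3)·Dx^2  (order 2).
h: a_k = 0, 16, 0, -128/3, 128, -1024/5, 0, 8192/7, …
ICs: h(0) = 0, h′(0) = 16.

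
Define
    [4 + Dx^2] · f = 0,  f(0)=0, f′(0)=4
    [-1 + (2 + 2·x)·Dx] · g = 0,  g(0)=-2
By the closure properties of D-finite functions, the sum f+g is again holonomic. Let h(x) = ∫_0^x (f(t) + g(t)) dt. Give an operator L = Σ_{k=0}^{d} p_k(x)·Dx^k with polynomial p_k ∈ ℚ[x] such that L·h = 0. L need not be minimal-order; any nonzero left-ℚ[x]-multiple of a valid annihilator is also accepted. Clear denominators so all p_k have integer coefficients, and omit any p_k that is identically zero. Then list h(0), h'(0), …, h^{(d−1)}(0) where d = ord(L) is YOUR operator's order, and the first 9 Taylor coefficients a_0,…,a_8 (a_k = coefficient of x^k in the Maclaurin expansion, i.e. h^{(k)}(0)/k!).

f: a_k = 0, 4, 0, -8/3, 0, 8/15, 0, -16/315, 0, …
g: a_k = -2, -1, 1/4, -1/8, 5/64, -7/128, 21/512, -33/1024, 429/16384, …
Sum ⇒ L₀ = lclm(L_f,L_g) in ℚ(x)⟨Dx⟩.
∫: right-multiply L₀ by Dx.
L = (-76 - 128·x - 64·x^2)·Dx + (120 + 376·x + 384·x^2 + 128·x^3)·Dx^2 + (-19 - 32·x - 16·x^2)·Dx^3 + (30 + 94·x + 96·x^2 + 32·x^3)·Dx^4  (order 4).
h: a_k = 0, -2, 3/2, 1/12, -67/96, 1/64, 919/11520, 3/512, -26779/2580480, …
ICs: h(0) = 0, h′(0) = -2, h′′(0) = 3, h′′′(0) = 1/2.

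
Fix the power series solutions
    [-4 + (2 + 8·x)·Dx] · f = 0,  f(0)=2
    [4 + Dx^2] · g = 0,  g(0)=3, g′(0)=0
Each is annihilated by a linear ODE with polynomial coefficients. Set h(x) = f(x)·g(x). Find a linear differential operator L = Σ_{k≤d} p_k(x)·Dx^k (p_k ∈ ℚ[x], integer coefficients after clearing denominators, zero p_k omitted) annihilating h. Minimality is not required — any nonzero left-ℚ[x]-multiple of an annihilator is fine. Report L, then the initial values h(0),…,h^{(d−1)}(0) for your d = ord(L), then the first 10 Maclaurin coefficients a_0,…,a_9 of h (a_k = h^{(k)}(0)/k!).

f: a_k = 2, 4, -4, 8, -20, 56, -168, 528, -1716, 5720, …
g: a_k = 3, 0, -6, 0, 2, 0, -4/15, 0, 2/105, 0, …
L₀ := L_f ⊗_s L_g (sym. prod.), ord ≤ 2.
L = (16 + 32·x + 64·x^2) + (-4 - 16·x)·Dx + (1 + 8·x + 16·x^2)·Dx^2  (order 2).
h: a_k = 6, 12, -24, 0, -32, 128, -5888/15, 18944/15, -438784/105, 493568/35, …
ICs: h(0) = 6, h′(0) = 12.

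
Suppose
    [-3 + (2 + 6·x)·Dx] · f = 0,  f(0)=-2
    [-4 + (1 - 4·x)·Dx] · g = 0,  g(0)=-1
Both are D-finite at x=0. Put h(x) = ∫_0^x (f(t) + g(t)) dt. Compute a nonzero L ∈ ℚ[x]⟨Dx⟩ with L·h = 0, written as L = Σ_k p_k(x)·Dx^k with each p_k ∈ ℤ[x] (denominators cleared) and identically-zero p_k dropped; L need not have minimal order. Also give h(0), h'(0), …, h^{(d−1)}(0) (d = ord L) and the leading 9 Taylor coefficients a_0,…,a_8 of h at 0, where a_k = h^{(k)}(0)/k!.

f: a_k = -2, -3, 9/4, -27/8, 405/64, -1701/128, 15309/512, -72171/1024, 2814669/16384, …
g: a_k = -1, -4, -16, -64, -256, -1024, -4096, -16384, -65536, …
f+g: L₀ = lclm(L_f,L_g), ord ≤ 1+1.
∫: right-multiply L₀ by Dx.
L = (228 + 432·x)·Dx + (-137 - 696·x - 1296·x^2)·Dx^2 + (10 + 62·x - 192·x^2 - 864·x^3)·Dx^3  (order 3).
h: a_k = 0, -3, -7/2, -55/12, -539/32, -15979/320, -132773/768, -2081843/3584, -16849387/8192, …
ICs: h(0) = 0, h′(0) = -3, h′′(0) = -7.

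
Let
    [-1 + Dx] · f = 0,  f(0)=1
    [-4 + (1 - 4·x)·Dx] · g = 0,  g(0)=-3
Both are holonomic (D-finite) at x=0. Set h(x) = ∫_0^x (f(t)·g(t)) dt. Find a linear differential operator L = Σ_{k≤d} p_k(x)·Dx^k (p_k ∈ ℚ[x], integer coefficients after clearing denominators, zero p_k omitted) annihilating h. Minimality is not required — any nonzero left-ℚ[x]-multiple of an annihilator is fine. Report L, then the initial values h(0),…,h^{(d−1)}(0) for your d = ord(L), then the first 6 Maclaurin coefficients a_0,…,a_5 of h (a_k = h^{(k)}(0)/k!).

f: a_k = 1, 1, 1/2, 1/6, 1/24, 1/120, …
g: a_k = -3, -12, -48, -192, -768, -3072, …
f·g: L₀ = L_f ⊗_s L_g, ord ≤ 1·1.
Integrate: L := L₀·Dx.
L = (5 - 4·x)·Dx + (-1 + 4·x)·Dx^2  (order 2).
h: a_k = 0, -3, -15/2, -41/2, -493/8, -7889/40, …
ICs: h(0) = 0, h′(0) = -3.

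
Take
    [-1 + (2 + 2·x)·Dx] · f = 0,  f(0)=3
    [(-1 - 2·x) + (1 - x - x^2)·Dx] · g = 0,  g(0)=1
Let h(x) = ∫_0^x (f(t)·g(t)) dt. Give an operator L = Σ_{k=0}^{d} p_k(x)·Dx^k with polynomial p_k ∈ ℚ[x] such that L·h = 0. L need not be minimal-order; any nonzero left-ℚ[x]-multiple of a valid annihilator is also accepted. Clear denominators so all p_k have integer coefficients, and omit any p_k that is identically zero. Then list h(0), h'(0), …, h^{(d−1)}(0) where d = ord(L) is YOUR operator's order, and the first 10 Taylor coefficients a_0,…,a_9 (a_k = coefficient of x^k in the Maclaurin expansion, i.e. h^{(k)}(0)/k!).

f: a_k = 3, 3/2, -3/8, 3/16, -15/128, 21/256, -63/1024, 99/2048, -1287/32768, 2145/65536, …
g: a_k = 1, 1, 2, 3, 5, 8, 13, 21, 34, 55, …
h₀=f·g: eliminate ⇒ L₀, order ≤ 1·1.
h=∫h₀ ⇒ L = L₀·Dx.
L = (3 + 5·x + 3·x^2)·Dx + (-2 + 4·x^2 + 2·x^3)·Dx^2  (order 2).
h: a_k = 0, 3, 9/4, 19/8, 189/64, 2409/640, 2621/512, 50661/7168, 164325/16384, 1416355/98304, …
ICs: h(0) = 0, h′(0) = 3.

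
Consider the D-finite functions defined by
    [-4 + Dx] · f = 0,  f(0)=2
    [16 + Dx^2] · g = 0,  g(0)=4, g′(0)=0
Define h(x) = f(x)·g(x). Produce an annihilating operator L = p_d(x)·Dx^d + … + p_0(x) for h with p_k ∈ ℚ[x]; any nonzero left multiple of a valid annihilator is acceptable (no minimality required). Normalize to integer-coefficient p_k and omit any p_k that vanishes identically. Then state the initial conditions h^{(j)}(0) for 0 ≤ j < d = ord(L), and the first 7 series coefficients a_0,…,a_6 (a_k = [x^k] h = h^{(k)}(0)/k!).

L = 32 - 8·Dx + Dx^2  (order 2).
h: a_k = 8, 32, 0, -512/3, -1024/3, -4096/15, 0, …
ICs: h(0) = 8, h′(0) = 32.

f: a_k = 2, 8, 16, 64/3, 64/3, 256/15, 512/45, …
g: a_k = 4, 0, -32, 0, 128/3, 0, -1024/45, …
Sym-product of L_f,L_g gives L₀ (≤ ord 2).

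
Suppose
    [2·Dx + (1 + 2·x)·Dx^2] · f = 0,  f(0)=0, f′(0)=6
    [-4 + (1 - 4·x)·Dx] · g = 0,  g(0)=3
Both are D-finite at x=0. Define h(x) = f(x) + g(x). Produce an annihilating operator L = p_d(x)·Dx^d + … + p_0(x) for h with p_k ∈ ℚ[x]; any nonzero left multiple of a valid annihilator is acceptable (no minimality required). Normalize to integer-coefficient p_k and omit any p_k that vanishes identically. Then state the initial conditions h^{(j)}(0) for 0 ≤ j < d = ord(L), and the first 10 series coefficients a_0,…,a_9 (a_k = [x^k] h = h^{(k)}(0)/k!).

L = (-128 - 64·x)·Dx + (-44 - 224·x - 128·x^2)·Dx^2 + (5 - 6·x - 48·x^2 - 32·x^3)·Dx^3  (order 3).
h: a_k = 3, 18, 42, 200, 756, 15456/5, 12256, 344448/7, 196512, 2359808/3, …
ICs: h(0) = 3, h′(0) = 18, h′′(0) = 84.

f: a_k = 0, 6, -6, 8, -12, 96/5, -32, 384/7, -96, 512/3, …
g: a_k = 3, 12, 48, 192, 768, 3072, 12288, 49152, 196608, 786432, …
h₀=f+g: left-lcm gives L₀, ord ≤ 3.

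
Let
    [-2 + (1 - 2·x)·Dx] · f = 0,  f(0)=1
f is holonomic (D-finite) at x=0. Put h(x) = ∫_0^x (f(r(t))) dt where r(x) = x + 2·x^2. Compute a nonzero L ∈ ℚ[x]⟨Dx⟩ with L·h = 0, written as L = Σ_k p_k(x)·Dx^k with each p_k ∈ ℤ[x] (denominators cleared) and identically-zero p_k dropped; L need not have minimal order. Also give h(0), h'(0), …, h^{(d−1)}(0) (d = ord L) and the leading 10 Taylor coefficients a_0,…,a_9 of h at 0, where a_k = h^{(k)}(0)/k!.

L = (2 + 8·x)·Dx + (-1 + 2·x + 4·x^2)·Dx^2  (order 2).
h: a_k = 0, 1, 1, 8/3, 6, 16, 128/3, 832/7, 336, 8704/9, …
ICs: h(0) = 0, h′(0) = 1.

f: a_k = 1, 2, 4, 8, 16, 32, 64, 128, 256, 512, …
Substitute x→r, Dx→(1/r')Dx; clear ⇒ L₀.
∫: right-multiply L₀ by Dx.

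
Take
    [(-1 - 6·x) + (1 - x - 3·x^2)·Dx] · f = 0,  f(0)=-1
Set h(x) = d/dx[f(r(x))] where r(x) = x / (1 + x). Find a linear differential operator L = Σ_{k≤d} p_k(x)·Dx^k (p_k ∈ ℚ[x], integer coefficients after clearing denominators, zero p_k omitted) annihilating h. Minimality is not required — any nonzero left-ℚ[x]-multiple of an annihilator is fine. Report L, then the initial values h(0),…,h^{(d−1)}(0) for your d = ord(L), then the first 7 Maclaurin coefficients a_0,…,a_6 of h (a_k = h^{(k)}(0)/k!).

f: a_k = -1, -1, -4, -7, -19, -40, -97, …
Substitute x→r, Dx→(1/r')Dx; clear ⇒ L₀.
Derive L from L₀ (diff closure).
L = (6 + 18·x + 72·x^2 + 42·x^3) + (-1 - 9·x - 12·x^2 + 17·x^3 + 21·x^4)·Dx  (order 1).
h: a_k = -1, -6, 0, -36, 45, -216, 441, …
ICs: h(0) = -1.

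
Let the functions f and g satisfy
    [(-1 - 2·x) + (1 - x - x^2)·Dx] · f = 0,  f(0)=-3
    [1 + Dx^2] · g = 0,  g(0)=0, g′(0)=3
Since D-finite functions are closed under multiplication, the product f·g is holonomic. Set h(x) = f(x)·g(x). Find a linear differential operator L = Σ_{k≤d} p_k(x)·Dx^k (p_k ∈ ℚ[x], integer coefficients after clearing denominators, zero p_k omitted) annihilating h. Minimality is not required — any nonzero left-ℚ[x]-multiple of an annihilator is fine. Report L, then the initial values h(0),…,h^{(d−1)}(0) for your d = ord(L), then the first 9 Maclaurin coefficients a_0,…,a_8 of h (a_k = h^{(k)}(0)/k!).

f: a_k = -3, -3, -6, -9, -15, -24, -39, -63, -102, …
g: a_k = 0, 3, 0, -1/2, 0, 1/40, 0, -1/1680, 0, …
f·g: L₀ = L_f ⊗_s L_g, ord ≤ 1·2.
L = (1 + x + x^2) + (2 + 4·x)·Dx + (-1 + x + x^2)·Dx^2  (order 2).
h: a_k = 0, -9, -9, -33/2, -51/2, -1683/40, -2703/40, -61403/560, -19849/112, …
ICs: h(0) = 0, h′(0) = -9.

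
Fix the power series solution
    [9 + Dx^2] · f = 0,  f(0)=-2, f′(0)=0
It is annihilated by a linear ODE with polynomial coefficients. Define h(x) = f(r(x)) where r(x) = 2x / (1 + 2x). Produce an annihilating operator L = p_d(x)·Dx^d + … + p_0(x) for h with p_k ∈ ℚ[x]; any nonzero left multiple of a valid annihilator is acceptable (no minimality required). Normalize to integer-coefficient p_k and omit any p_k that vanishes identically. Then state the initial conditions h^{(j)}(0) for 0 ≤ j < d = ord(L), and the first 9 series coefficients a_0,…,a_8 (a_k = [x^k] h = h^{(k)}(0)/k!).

L = 36 + (4 + 24·x + 48·x^2 + 32·x^3)·Dx + (1 + 8·x + 24·x^2 + 32·x^3 + 16·x^4)·Dx^2  (order 2).
h: a_k = -2, 0, 36, -144, 324, -288, -6552/5, 44064/5, -1174212/35, …
ICs: h(0) = -2, h′(0) = 0.

f: a_k = -2, 0, 9, 0, -27/4, 0, 81/40, 0, -729/2240, …
f∘r: x↦r, Dx↦Dx/r' in L_f ⇒ L₀.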